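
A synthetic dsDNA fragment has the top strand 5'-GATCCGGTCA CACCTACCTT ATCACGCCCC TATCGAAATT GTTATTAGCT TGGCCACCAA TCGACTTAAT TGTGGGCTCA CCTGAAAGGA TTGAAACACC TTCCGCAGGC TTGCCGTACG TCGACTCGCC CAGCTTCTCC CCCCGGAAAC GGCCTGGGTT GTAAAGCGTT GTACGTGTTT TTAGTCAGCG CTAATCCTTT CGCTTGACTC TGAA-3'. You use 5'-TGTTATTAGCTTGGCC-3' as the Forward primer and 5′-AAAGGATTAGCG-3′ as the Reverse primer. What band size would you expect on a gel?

161 bp

Forward primer TGTTATTAGCTTGGCC is found on the top strand at positions 40–55.
Taking the reverse complement of AAAGGATTAGCG gives CGCTAATCCTTT, found at positions 189–200 on the template; the primer anneals here to the top strand with its 3' end pointing upstream.
Product length = (reverse-primer end) − (forward-primer start) + 1 = 200 − 40 + 1 = 161 bp.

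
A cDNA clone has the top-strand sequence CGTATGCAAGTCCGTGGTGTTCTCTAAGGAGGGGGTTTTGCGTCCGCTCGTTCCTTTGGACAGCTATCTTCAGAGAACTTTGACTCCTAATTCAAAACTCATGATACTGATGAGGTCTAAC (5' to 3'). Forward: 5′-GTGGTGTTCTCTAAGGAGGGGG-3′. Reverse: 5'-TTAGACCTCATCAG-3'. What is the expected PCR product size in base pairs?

The forward primer matches the template at positions 14–35.
Taking the reverse complement of TTAGACCTCATCAG gives CTGATGAGGTCTAA, found at positions 107–120 on the template; the primer anneals here to the top strand with its 3' end pointing upstream.
Product length = (reverse-primer end) − (forward-primer start) + 1 = 120 − 14 + 1 = 107 bp.

107 bp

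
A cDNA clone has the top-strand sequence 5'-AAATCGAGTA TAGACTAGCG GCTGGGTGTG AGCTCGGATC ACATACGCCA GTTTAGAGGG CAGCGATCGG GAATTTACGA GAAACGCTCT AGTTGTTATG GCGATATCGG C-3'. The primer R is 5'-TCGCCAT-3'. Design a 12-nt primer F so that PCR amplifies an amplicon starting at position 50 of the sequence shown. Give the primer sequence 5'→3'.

5'-AGTTTAGAGGGC-3'

The reverse primer's reverse complement ATGGCGA matches the template at positions 98–104; the product starts at position 50.
The forward primer is identical to the top strand over positions 50–61: AGTTTAGAGGGC.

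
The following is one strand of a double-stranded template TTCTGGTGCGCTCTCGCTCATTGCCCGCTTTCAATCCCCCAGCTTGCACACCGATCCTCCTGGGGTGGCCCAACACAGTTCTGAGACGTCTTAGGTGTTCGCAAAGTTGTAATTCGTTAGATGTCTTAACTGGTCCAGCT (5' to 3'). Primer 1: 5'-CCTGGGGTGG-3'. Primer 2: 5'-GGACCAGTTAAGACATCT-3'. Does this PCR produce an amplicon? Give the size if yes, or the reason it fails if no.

Yes — a 78 bp product.

Primer 1 (CCTGGGGTGG) matches the top strand at positions 59–68; it acts as a forward primer.
Primer 2's reverse complement is AGATGTCTTAACTGGTCC, matching the top strand at positions 119–136; it acts as a reverse primer.
The 3' ends face each other across positions 59–136, giving a 78 bp product.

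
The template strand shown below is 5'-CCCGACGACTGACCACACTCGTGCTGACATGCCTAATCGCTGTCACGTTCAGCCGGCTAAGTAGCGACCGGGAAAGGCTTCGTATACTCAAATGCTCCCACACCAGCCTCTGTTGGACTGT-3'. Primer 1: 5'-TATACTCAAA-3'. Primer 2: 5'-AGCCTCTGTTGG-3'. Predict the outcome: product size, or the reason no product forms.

No product — both primers anneal to the same strand and extend in the same direction.

Primer 1 (TATACTCAAA) matches the top strand at positions 83–92 (3' end points downstream).
Primer 2 (AGCCTCTGTTGG) also matches the top strand directly, at positions 105–116 — its reverse complement CCAACAGAGGCT is not present.
Both primers anneal to the bottom strand with 3' ends pointing the same way, so neither can prime synthesis back toward the other.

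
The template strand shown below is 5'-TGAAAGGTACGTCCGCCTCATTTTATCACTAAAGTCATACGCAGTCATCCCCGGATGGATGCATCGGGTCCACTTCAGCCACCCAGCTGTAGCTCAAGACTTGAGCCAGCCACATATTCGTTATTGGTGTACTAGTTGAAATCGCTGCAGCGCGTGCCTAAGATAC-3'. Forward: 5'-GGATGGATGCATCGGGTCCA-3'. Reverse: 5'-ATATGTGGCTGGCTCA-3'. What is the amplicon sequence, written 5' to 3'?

5'-GGATGGATGCATCGGGTCCACTTCAGCCACCCAGCTGTAGCTCAAGACTTGAGCCAGCCACATAT-3'

The forward primer matches the template at positions 53–72.
Taking the reverse complement of ATATGTGGCTGGCTCA gives TGAGCCAGCCACATAT, found at positions 102–117 on the template; the primer anneals here to the top strand with its 3' end pointing upstream.
The product is the template from position 53 through 117 (65 bp).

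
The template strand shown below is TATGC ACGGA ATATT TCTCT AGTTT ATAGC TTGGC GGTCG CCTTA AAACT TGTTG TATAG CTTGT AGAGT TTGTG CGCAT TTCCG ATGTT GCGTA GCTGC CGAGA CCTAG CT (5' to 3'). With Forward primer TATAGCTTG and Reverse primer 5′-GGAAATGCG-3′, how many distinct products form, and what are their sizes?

Two products: 60 bp, 29 bp

The forward primer TATAGCTTG matches the top strand at positions 25–33, 56–64.
The reverse primer's reverse complement is CGCATTTCC, matching at positions 76–84.
Each forward site pairs with the reverse site to give a product ending at position 84: sizes 60, 29 bp.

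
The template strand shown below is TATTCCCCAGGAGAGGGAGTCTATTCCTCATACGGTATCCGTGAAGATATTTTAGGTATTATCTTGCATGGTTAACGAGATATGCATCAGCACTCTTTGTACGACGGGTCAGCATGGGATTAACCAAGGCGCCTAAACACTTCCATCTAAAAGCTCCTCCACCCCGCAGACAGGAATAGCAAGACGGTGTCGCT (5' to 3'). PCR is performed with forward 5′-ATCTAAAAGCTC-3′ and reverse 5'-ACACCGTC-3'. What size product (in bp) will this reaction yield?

Scanning the template, ATCTAAAAGCTC occurs at positions 145–156; this primer anneals to the bottom strand there with its 3' end pointing downstream.
Taking the reverse complement of ACACCGTC gives GACGGTGT, found at positions 183–190 on the template; the primer anneals here to the top strand with its 3' end pointing upstream.
Product length = (reverse-primer end) − (forward-primer start) + 1 = 190 − 145 + 1 = 46 bp.

46 bp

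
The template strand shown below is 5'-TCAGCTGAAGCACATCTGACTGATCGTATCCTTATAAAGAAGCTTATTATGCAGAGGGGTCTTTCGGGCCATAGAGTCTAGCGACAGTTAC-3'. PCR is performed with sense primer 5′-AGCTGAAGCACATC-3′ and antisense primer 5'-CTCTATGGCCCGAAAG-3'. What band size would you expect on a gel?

74 bp

Scanning the template, AGCTGAAGCACATC occurs at positions 3–16; this primer anneals to the bottom strand there with its 3' end pointing downstream.
Reverse complement of the reverse primer: CTTTCGGGCCATAGAG. This occurs on the top strand at positions 61–76.
The product runs from position 3 to position 76, so its length is 76 − 3 + 1 = 74 bp.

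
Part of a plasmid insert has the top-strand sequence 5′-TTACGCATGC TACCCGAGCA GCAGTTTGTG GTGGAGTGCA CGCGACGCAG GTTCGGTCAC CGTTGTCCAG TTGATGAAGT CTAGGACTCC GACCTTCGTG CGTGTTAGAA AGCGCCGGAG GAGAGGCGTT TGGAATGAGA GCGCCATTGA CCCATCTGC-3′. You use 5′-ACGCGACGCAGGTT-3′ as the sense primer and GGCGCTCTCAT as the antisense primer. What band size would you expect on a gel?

Forward primer ACGCGACGCAGGTT is found on the top strand at positions 40–53.
Taking the reverse complement of GGCGCTCTCAT gives ATGAGAGCGCC, found at positions 135–145 on the template; the primer anneals here to the top strand with its 3' end pointing upstream.
Product length = (reverse-primer end) − (forward-primer start) + 1 = 145 − 40 + 1 = 106 bp.

106 bp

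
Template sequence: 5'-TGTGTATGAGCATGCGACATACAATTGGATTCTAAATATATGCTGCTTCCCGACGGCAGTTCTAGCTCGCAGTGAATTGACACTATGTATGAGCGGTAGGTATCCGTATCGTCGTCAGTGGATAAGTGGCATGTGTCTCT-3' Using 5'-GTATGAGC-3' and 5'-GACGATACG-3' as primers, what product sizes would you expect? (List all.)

The forward primer GTATGAGC matches the top strand at positions 4–11, 87–94.
The reverse primer's reverse complement is CGTATCGTC, matching at positions 105–113.
Each forward site pairs with the reverse site to give a product ending at position 113: sizes 110, 27 bp.

110 bp, 27 bp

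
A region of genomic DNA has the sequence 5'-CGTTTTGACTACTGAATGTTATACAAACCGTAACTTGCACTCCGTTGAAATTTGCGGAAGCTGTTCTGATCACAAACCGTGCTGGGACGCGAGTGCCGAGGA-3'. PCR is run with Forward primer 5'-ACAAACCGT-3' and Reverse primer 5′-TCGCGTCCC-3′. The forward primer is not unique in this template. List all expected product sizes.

70 bp, 21 bp

The forward primer ACAAACCGT matches the top strand at positions 23–31, 72–80.
The reverse primer's reverse complement is GGGACGCGA, matching at positions 84–92.
Each forward site pairs with the reverse site to give a product ending at position 92: sizes 70, 21 bp.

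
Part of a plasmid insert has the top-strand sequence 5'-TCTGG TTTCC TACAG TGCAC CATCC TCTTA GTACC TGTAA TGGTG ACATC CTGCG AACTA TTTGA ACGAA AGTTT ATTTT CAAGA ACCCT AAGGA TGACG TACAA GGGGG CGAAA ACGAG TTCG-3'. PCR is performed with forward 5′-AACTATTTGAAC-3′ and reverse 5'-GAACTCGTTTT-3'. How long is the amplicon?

68 bp

Scanning the template, AACTATTTGAAC occurs at positions 56–67; this primer anneals to the bottom strand there with its 3' end pointing downstream.
The reverse primer's reverse complement is AAAACGAGTTC, which matches the template at positions 113–123.
Product length = (reverse-primer end) − (forward-primer start) + 1 = 123 − 56 + 1 = 68 bp.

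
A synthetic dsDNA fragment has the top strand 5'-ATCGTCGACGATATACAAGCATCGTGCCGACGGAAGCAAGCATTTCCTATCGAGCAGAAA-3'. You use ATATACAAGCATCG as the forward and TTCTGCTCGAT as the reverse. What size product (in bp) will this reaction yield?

Forward primer ATATACAAGCATCG is found on the top strand at positions 11–24.
Taking the reverse complement of TTCTGCTCGAT gives ATCGAGCAGAA, found at positions 49–59 on the template; the primer anneals here to the top strand with its 3' end pointing upstream.
Amplicon spans positions 11–59: 49 bp.

49 bp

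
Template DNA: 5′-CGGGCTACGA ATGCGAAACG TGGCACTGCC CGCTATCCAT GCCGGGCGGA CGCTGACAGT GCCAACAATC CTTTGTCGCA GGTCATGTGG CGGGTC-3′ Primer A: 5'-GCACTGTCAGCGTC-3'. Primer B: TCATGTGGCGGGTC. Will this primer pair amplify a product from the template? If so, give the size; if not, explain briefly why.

No product — the primers' 3' ends point away from each other.

Primer A (GCACTGTCAGCGTC) has reverse complement GACGCTGACAGTGC, which matches the top strand at positions 49–62; primer A anneals to the top strand there with its 3' end pointing upstream toward position 49.
Primer B (TCATGTGGCGGGTC) matches the top strand directly at positions 83–96; it anneals to the bottom strand with its 3' end pointing downstream toward position 96.
The 3' ends diverge (primer A extends toward position 1, primer B toward position 96), so the primers never converge on a shared product.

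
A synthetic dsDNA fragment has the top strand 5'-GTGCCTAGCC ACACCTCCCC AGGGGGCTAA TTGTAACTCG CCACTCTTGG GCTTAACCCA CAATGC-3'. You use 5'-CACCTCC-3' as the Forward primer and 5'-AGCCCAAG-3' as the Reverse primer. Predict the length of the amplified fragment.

Scanning the template, CACCTCC occurs at positions 12–18; this primer anneals to the bottom strand there with its 3' end pointing downstream.
Reverse complement of the reverse primer: CTTGGGCT. This occurs on the top strand at positions 46–53.
Amplicon spans positions 12–53: 42 bp.

42 bp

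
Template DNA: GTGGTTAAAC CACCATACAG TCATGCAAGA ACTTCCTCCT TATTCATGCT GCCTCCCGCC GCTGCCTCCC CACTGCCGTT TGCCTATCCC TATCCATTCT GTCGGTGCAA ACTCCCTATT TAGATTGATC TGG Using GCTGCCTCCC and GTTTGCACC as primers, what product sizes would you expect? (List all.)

65 bp, 52 bp

The forward primer GCTGCCTCCC matches the top strand at positions 48–57, 61–70.
The reverse primer's reverse complement is GGTGCAAAC, matching at positions 104–112.
Each forward site pairs with the reverse site to give a product ending at position 112: sizes 65, 52 bp.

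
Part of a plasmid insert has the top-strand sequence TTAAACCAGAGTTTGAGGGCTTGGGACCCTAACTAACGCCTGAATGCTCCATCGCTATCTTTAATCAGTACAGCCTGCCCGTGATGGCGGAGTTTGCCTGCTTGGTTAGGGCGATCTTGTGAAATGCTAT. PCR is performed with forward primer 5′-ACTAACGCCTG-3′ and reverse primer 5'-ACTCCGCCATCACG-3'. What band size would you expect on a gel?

Forward primer ACTAACGCCTG is found on the top strand at positions 32–42.
Taking the reverse complement of ACTCCGCCATCACG gives CGTGATGGCGGAGT, found at positions 80–93 on the template; the primer anneals here to the top strand with its 3' end pointing upstream.
The product runs from position 32 to position 93, so its length is 93 − 32 + 1 = 62 bp.

62 bp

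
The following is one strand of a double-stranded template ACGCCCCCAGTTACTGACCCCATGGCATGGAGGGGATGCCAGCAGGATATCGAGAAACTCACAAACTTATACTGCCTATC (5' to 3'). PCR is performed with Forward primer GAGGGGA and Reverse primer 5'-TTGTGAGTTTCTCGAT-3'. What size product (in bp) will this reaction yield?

35 bp

Scanning the template, GAGGGGA occurs at positions 30–36; this primer anneals to the bottom strand there with its 3' end pointing downstream.
Taking the reverse complement of TTGTGAGTTTCTCGAT gives ATCGAGAAACTCACAA, found at positions 49–64 on the template; the primer anneals here to the top strand with its 3' end pointing upstream.
Amplicon spans positions 30–64: 35 bp.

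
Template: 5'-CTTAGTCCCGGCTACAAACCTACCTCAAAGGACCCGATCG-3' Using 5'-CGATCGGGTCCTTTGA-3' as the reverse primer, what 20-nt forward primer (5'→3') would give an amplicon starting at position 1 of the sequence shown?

The reverse primer's reverse complement TCAAAGGACCCGATCG matches the template at positions 25–40; the product starts at position 1.
The forward primer is identical to the top strand over positions 1–20: CTTAGTCCCGGCTACAAACC.

5'-CTTAGTCCCGGCTACAAACC-3'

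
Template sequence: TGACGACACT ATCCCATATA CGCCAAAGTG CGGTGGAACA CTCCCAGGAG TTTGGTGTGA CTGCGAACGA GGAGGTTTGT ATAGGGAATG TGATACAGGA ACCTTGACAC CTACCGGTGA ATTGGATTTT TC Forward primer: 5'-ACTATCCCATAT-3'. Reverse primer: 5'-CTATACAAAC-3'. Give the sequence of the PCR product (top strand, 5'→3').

5'-ACTATCCCATATACGCCAAAGTGCGGTGGAACACTCCCAGGAGTTTGGTGTGACTGCGAACGAGGAGGTTTGTATAG-3'

The forward primer matches the template at positions 8–19.
Taking the reverse complement of CTATACAAAC gives GTTTGTATAG, found at positions 75–84 on the template; the primer anneals here to the top strand with its 3' end pointing upstream.
The product is the template from position 8 through 84 (77 bp).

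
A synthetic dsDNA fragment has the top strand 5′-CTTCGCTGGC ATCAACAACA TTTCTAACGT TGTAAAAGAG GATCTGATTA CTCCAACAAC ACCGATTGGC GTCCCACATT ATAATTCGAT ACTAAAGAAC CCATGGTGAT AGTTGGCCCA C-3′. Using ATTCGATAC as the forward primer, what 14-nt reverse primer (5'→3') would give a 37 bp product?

The forward primer binds at positions 84–92, so a 37 bp product ends at position 84 + 37 − 1 = 120.
The reverse primer anneals to the top strand over positions 107–120, i.e. to TGATAGTTGGCCCA.
Its sequence written 5'→3' is the reverse complement: TGGGCCAACTATCA.

5'-TGGGCCAACTATCA-3'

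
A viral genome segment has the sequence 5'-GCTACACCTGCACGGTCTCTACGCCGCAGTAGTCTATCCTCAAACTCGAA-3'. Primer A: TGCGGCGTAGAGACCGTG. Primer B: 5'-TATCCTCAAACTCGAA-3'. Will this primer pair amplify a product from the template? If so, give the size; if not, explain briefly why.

Primer A (TGCGGCGTAGAGACCGTG) has reverse complement CACGGTCTCTACGCCGCA, which matches the top strand at positions 11–28; primer A anneals to the top strand there with its 3' end pointing upstream toward position 11.
Primer B (TATCCTCAAACTCGAA) matches the top strand directly at positions 35–50; it anneals to the bottom strand with its 3' end pointing downstream toward position 50.
The 3' ends diverge (primer A extends toward position 1, primer B toward position 50), so the primers never converge on a shared product.

No product — the primers' 3' ends point away from each other.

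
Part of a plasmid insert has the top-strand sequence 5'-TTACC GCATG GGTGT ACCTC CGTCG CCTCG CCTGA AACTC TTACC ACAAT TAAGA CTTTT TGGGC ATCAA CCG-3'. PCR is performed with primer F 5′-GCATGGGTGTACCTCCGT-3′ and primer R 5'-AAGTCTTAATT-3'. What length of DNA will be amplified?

The forward primer matches the template at positions 6–23.
Taking the reverse complement of AAGTCTTAATT gives AATTAAGACTT, found at positions 48–58 on the template; the primer anneals here to the top strand with its 3' end pointing upstream.
Product length = (reverse-primer end) − (forward-primer start) + 1 = 58 − 6 + 1 = 53 bp.

53 bp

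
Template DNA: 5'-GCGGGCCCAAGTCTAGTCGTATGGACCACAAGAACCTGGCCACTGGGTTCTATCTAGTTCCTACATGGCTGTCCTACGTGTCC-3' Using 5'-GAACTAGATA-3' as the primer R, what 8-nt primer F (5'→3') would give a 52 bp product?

The reverse primer's reverse complement TATCTAGTTC matches the template at positions 51–60, so the product ends at position 60.
A 52 bp product then starts at position 60 − 52 + 1 = 9.
The forward primer is identical to the top strand there: AAGTCTAG.

5'-AAGTCTAG-3'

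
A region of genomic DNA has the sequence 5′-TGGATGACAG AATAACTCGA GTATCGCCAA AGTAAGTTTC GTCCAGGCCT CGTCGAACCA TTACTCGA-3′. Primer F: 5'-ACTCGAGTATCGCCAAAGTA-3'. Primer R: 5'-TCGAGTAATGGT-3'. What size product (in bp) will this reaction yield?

54 bp

The forward primer matches the template at positions 15–34.
The reverse primer's reverse complement is ACCATTACTCGA, which matches the template at positions 57–68.
The product runs from position 15 to position 68, so its length is 68 − 15 + 1 = 54 bp.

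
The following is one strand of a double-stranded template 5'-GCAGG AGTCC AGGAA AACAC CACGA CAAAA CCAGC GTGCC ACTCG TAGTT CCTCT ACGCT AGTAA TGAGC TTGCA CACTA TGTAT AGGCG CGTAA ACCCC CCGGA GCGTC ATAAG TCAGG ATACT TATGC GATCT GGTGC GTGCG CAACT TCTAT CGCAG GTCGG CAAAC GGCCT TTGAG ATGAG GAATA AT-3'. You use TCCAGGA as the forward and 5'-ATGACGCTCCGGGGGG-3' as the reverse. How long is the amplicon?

The forward primer matches the template at positions 8–14.
Taking the reverse complement of ATGACGCTCCGGGGGG gives CCCCCCGGAGCGTCAT, found at positions 97–112 on the template; the primer anneals here to the top strand with its 3' end pointing upstream.
Amplicon spans positions 8–112: 105 bp.

105 bp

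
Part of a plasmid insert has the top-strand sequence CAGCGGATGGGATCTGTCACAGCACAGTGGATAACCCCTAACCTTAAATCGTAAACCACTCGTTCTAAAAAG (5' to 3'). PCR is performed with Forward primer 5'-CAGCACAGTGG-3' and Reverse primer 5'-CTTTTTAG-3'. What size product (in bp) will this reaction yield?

53 bp

Forward primer CAGCACAGTGG is found on the top strand at positions 20–30.
Taking the reverse complement of CTTTTTAG gives CTAAAAAG, found at positions 65–72 on the template; the primer anneals here to the top strand with its 3' end pointing upstream.
Product length = (reverse-primer end) − (forward-primer start) + 1 = 72 − 20 + 1 = 53 bp.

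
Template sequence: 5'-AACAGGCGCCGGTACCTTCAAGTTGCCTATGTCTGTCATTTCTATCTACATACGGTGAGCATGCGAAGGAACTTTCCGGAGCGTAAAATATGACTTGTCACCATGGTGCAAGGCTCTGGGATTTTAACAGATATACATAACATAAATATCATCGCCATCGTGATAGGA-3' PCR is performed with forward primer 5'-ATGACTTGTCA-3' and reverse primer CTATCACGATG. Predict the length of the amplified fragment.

77 bp

Scanning the template, ATGACTTGTCA occurs at positions 90–100; this primer anneals to the bottom strand there with its 3' end pointing downstream.
Taking the reverse complement of CTATCACGATG gives CATCGTGATAG, found at positions 156–166 on the template; the primer anneals here to the top strand with its 3' end pointing upstream.
Product length = (reverse-primer end) − (forward-primer start) + 1 = 166 − 90 + 1 = 77 bp.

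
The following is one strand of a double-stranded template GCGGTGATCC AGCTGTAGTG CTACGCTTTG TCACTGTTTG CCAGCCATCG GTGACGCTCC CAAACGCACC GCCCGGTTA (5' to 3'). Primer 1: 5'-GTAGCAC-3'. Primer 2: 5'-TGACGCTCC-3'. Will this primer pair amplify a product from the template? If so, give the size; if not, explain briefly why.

Primer 1 (GTAGCAC) has reverse complement GTGCTAC, which matches the top strand at positions 18–24; primer 1 anneals to the top strand there with its 3' end pointing upstream toward position 18.
Primer 2 (TGACGCTCC) matches the top strand directly at positions 52–60; it anneals to the bottom strand with its 3' end pointing downstream toward position 60.
The 3' ends diverge (primer 1 extends toward position 1, primer 2 toward position 79), so the primers never converge on a shared product.

No product — the primers' 3' ends point away from each other.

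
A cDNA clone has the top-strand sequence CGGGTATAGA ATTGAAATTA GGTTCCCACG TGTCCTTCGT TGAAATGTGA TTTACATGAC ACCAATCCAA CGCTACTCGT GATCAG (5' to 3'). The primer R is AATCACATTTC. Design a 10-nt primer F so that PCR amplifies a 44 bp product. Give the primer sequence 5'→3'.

The reverse primer's reverse complement GAAATGTGATT matches the template at positions 42–52, so the product ends at position 52.
A 44 bp product then starts at position 52 − 44 + 1 = 9.
The forward primer is identical to the top strand there: GAATTGAAAT.

5'-GAATTGAAAT-3'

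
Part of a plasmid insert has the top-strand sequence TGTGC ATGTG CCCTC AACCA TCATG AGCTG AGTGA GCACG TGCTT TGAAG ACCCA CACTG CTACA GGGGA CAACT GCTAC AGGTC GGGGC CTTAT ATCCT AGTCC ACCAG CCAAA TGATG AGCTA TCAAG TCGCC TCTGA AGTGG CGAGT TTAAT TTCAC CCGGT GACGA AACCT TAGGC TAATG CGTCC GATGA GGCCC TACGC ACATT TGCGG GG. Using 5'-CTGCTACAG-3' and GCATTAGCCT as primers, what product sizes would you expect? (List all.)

The forward primer CTGCTACAG matches the top strand at positions 58–66, 74–82.
The reverse primer's reverse complement is AGGCTAATGC, matching at positions 177–186.
Each forward site pairs with the reverse site to give a product ending at position 186: sizes 129, 113 bp.

129 bp, 113 bp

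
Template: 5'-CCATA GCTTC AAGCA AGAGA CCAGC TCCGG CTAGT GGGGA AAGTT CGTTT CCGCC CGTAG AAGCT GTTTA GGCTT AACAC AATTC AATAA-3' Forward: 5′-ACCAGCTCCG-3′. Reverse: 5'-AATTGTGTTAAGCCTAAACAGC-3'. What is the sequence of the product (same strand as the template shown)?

5'-ACCAGCTCCGGCTAGTGGGGAAAGTTCGTTTCCGCCCGTAGAAGCTGTTTAGGCTTAACACAATT-3'

Scanning the template, ACCAGCTCCG occurs at positions 20–29; this primer anneals to the bottom strand there with its 3' end pointing downstream.
The reverse primer's reverse complement is GCTGTTTAGGCTTAACACAATT, which matches the template at positions 63–84.
The product is the template from position 20 through 84 (65 bp).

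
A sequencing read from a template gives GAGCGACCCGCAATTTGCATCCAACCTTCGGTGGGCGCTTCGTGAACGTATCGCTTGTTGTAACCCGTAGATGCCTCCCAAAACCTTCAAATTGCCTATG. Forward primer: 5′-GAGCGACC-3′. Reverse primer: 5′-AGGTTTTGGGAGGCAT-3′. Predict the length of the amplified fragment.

86 bp

Scanning the template, GAGCGACC occurs at positions 1–8; this primer anneals to the bottom strand there with its 3' end pointing downstream.
Taking the reverse complement of AGGTTTTGGGAGGCAT gives ATGCCTCCCAAAACCT, found at positions 71–86 on the template; the primer anneals here to the top strand with its 3' end pointing upstream.
The product runs from position 1 to position 86, so its length is 86 − 1 + 1 = 86 bp.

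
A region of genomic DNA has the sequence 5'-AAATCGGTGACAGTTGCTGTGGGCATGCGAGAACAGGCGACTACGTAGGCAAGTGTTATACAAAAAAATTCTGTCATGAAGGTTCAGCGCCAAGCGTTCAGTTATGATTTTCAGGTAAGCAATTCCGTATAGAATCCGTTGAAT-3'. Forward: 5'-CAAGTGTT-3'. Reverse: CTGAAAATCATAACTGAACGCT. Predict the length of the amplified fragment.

Scanning the template, CAAGTGTT occurs at positions 50–57; this primer anneals to the bottom strand there with its 3' end pointing downstream.
Taking the reverse complement of CTGAAAATCATAACTGAACGCT gives AGCGTTCAGTTATGATTTTCAG, found at positions 93–114 on the template; the primer anneals here to the top strand with its 3' end pointing upstream.
Amplicon spans positions 50–114: 65 bp.

65 bp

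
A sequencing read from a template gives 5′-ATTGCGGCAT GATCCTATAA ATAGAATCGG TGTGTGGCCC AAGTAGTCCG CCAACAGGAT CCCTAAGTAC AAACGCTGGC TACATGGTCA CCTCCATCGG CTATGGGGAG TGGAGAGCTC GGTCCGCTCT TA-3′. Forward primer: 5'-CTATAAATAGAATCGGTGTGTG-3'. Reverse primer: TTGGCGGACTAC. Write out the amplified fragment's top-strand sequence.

The forward primer matches the template at positions 15–36.
Taking the reverse complement of TTGGCGGACTAC gives GTAGTCCGCCAA, found at positions 43–54 on the template; the primer anneals here to the top strand with its 3' end pointing upstream.
The product is the template from position 15 through 54 (40 bp).

5'-CTATAAATAGAATCGGTGTGTGGCCCAAGTAGTCCGCCAA-3'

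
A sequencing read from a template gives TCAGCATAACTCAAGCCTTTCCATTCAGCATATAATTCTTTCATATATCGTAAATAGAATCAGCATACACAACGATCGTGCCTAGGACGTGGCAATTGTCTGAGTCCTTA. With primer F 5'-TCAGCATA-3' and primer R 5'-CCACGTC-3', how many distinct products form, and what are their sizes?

The forward primer TCAGCATA matches the top strand at positions 1–8, 25–32, 60–67.
The reverse primer's reverse complement is GACGTGG, matching at positions 86–92.
Each forward site pairs with the reverse site to give a product ending at position 92: sizes 92, 68, 33 bp.

Three products: 92 bp, 68 bp, 33 bp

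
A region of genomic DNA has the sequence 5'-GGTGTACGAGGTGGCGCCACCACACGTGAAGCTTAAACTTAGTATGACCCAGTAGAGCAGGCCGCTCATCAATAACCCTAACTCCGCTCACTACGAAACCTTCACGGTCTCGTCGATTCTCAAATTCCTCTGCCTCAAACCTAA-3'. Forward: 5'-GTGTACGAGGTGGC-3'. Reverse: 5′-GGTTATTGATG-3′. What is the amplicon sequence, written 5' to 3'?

5'-GTGTACGAGGTGGCGCCACCACACGTGAAGCTTAAACTTAGTATGACCCAGTAGAGCAGGCCGCTCATCAATAACC-3'

Forward primer GTGTACGAGGTGGC is found on the top strand at positions 2–15.
The reverse primer's reverse complement is CATCAATAACC, which matches the template at positions 67–77.
The product is the template from position 2 through 77 (76 bp).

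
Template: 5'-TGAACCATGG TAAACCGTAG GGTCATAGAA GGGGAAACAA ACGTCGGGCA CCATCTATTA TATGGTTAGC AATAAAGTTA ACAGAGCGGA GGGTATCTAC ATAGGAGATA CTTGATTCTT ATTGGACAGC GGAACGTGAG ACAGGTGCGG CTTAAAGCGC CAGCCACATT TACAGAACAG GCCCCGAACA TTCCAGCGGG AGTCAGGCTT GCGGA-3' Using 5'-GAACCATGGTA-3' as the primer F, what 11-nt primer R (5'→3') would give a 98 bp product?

5'-TAGATACCCTC-3'

The forward primer binds at positions 2–12, so a 98 bp product ends at position 2 + 98 − 1 = 99.
The reverse primer anneals to the top strand over positions 89–99, i.e. to GAGGGTATCTA.
Its sequence written 5'→3' is the reverse complement: TAGATACCCTC.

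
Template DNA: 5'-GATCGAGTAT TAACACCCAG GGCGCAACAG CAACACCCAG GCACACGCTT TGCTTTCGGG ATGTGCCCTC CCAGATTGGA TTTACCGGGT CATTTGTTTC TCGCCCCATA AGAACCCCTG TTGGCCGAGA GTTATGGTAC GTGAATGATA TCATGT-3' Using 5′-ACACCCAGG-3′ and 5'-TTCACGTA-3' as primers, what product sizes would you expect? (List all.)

The forward primer ACACCCAGG matches the top strand at positions 13–21, 33–41.
The reverse primer's reverse complement is TACGTGAA, matching at positions 138–145.
Each forward site pairs with the reverse site to give a product ending at position 145: sizes 133, 113 bp.

133 bp, 113 bp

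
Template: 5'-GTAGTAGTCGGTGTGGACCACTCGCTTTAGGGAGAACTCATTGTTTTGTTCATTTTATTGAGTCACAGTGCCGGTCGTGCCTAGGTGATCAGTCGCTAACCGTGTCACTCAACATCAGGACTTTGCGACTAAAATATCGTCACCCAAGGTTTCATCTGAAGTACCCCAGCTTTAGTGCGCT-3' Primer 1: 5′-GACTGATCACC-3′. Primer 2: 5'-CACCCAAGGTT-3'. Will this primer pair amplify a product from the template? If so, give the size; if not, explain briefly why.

Primer 1 (GACTGATCACC) has reverse complement GGTGATCAGTC, which matches the top strand at positions 84–94; primer 1 anneals to the top strand there with its 3' end pointing upstream toward position 84.
Primer 2 (CACCCAAGGTT) matches the top strand directly at positions 141–151; it anneals to the bottom strand with its 3' end pointing downstream toward position 151.
The 3' ends diverge (primer 1 extends toward position 1, primer 2 toward position 181), so the primers never converge on a shared product.

No product — the primers' 3' ends point away from each other.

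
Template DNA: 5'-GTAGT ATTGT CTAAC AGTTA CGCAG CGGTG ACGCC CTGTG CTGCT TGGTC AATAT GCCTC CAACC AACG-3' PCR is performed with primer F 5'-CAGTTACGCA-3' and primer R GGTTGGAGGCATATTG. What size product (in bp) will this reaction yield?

51 bp

Scanning the template, CAGTTACGCA occurs at positions 15–24; this primer anneals to the bottom strand there with its 3' end pointing downstream.
The reverse primer's reverse complement is CAATATGCCTCCAACC, which matches the template at positions 50–65.
Amplicon spans positions 15–65: 51 bp.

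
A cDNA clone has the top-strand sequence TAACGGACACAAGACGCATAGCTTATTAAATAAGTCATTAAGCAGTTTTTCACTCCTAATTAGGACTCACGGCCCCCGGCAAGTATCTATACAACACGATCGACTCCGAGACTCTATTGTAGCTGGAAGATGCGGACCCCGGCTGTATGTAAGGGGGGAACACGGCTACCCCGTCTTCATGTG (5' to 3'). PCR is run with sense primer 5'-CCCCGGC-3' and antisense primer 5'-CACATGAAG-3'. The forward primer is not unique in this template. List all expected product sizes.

The forward primer CCCCGGC matches the top strand at positions 74–80, 137–143.
The reverse primer's reverse complement is CTTCATGTG, matching at positions 175–183.
Each forward site pairs with the reverse site to give a product ending at position 183: sizes 110, 47 bp.

110 bp, 47 bp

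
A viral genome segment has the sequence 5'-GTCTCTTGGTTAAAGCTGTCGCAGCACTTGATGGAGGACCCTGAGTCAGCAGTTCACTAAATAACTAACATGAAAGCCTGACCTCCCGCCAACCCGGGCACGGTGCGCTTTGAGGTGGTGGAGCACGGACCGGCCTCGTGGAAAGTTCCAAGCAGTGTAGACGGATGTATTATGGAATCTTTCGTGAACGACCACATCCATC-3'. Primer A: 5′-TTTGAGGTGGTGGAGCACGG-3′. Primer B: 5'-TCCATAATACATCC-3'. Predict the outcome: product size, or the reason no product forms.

Primer A (TTTGAGGTGGTGGAGCACGG) matches the top strand at positions 109–128; it acts as a forward primer.
Primer B's reverse complement is GGATGTATTATGGA, matching the top strand at positions 163–176; it acts as a reverse primer.
The 3' ends face each other across positions 109–176, giving a 68 bp product.

Yes — a 68 bp product.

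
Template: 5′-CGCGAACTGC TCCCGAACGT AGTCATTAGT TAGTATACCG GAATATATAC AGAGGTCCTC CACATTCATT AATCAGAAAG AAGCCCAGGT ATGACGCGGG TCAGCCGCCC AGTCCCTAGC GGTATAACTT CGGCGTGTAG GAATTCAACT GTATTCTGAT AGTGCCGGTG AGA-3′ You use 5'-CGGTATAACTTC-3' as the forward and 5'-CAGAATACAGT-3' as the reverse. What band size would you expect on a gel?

39 bp

Forward primer CGGTATAACTTC is found on the top strand at positions 120–131.
Reverse complement of the reverse primer: ACTGTATTCTG. This occurs on the top strand at positions 148–158.
Amplicon spans positions 120–158: 39 bp.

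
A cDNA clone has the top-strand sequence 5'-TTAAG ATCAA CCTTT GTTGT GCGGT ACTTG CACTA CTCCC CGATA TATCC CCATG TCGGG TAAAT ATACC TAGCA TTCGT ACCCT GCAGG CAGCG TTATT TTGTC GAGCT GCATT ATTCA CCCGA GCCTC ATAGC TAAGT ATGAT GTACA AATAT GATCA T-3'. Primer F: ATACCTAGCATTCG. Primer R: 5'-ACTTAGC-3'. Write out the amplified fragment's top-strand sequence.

Scanning the template, ATACCTAGCATTCG occurs at positions 66–79; this primer anneals to the bottom strand there with its 3' end pointing downstream.
Reverse complement of the reverse primer: GCTAAGT. This occurs on the top strand at positions 134–140.
The product is the template from position 66 through 140 (75 bp).

5'-ATACCTAGCATTCGTACCCTGCAGGCAGCGTTATTTTGTCGAGCTGCATTATTCACCCGAGCCTCATAGCTAAGT-3'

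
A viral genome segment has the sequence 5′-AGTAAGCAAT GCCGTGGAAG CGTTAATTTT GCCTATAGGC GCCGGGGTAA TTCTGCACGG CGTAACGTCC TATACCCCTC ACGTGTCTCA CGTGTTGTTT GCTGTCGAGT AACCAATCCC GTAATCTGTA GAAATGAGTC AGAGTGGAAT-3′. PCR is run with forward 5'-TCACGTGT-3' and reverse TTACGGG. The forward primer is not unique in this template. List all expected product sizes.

The forward primer TCACGTGT matches the top strand at positions 79–86, 88–95.
The reverse primer's reverse complement is CCCGTAA, matching at positions 118–124.
Each forward site pairs with the reverse site to give a product ending at position 124: sizes 46, 37 bp.

46 bp, 37 bp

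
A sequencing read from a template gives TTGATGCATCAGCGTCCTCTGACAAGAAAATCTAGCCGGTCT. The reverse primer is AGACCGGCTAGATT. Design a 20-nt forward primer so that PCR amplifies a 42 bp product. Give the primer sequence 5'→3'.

The reverse primer's reverse complement AATCTAGCCGGTCT matches the template at positions 29–42, so the product ends at position 42.
A 42 bp product then starts at position 42 − 42 + 1 = 1.
The forward primer is identical to the top strand there: TTGATGCATCAGCGTCCTCT.

5'-TTGATGCATCAGCGTCCTCT-3'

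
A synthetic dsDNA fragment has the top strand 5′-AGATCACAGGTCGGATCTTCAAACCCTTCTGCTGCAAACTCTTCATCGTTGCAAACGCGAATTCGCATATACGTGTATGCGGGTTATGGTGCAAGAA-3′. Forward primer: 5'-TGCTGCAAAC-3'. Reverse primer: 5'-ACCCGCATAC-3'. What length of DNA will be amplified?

55 bp

Scanning the template, TGCTGCAAAC occurs at positions 30–39; this primer anneals to the bottom strand there with its 3' end pointing downstream.
Taking the reverse complement of ACCCGCATAC gives GTATGCGGGT, found at positions 75–84 on the template; the primer anneals here to the top strand with its 3' end pointing upstream.
The product runs from position 30 to position 84, so its length is 84 − 30 + 1 = 55 bp.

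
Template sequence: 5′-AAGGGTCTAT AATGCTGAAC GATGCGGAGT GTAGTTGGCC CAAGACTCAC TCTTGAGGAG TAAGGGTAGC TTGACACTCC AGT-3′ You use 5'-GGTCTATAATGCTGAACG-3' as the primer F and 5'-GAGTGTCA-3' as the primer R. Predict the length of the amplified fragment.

The forward primer matches the template at positions 4–21.
Taking the reverse complement of GAGTGTCA gives TGACACTC, found at positions 72–79 on the template; the primer anneals here to the top strand with its 3' end pointing upstream.
Product length = (reverse-primer end) − (forward-primer start) + 1 = 79 − 4 + 1 = 76 bp.

76 bp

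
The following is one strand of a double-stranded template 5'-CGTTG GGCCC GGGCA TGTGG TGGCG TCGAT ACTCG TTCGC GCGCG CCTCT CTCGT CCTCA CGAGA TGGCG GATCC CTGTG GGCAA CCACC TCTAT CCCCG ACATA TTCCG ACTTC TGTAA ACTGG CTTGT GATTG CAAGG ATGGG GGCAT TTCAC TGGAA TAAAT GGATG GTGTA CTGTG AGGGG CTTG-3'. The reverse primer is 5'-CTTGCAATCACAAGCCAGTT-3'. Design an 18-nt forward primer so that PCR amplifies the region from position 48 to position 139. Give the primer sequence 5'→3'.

5'-TCTCTCGTCCTCACGAGA-3'

The reverse primer's reverse complement AACTGGCTTGTGATTGCAAG matches the template at positions 120–139; the product starts at position 48.
The forward primer is identical to the top strand over positions 48–65: TCTCTCGTCCTCACGAGA.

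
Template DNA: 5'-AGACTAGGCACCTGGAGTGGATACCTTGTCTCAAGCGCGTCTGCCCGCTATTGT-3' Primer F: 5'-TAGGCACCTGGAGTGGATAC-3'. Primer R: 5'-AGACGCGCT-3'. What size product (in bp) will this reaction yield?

Scanning the template, TAGGCACCTGGAGTGGATAC occurs at positions 5–24; this primer anneals to the bottom strand there with its 3' end pointing downstream.
The reverse primer's reverse complement is AGCGCGTCT, which matches the template at positions 34–42.
Product length = (reverse-primer end) − (forward-primer start) + 1 = 42 − 5 + 1 = 38 bp.

38 bp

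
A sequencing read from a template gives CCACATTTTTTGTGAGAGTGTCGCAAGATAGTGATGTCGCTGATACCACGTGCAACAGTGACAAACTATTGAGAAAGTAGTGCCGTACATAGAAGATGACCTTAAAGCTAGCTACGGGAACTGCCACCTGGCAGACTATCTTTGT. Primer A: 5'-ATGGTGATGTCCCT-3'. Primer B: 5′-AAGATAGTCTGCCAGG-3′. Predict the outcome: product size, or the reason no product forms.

No product — primer A has no binding site in the template.

Primer A (ATGGTGATGTCCCT) does not match the top strand, and its reverse complement AGGGACATCACCAT does not match either.
With no annealing site for primer A, no amplification occurs.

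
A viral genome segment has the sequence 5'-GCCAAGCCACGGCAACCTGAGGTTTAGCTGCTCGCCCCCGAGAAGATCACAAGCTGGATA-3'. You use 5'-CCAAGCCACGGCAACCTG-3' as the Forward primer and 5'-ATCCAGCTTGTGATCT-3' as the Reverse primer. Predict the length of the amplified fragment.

Scanning the template, CCAAGCCACGGCAACCTG occurs at positions 2–19; this primer anneals to the bottom strand there with its 3' end pointing downstream.
Taking the reverse complement of ATCCAGCTTGTGATCT gives AGATCACAAGCTGGAT, found at positions 44–59 on the template; the primer anneals here to the top strand with its 3' end pointing upstream.
The product runs from position 2 to position 59, so its length is 59 − 2 + 1 = 58 bp.

58 bp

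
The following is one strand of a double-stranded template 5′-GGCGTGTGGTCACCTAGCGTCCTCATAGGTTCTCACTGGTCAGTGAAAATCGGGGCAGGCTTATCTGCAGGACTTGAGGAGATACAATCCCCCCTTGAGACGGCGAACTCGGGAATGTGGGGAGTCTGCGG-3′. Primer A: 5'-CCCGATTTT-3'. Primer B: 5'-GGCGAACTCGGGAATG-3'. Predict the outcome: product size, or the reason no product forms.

No product — the primers' 3' ends point away from each other.

Primer A (CCCGATTTT) has reverse complement AAAATCGGG, which matches the top strand at positions 46–54; primer A anneals to the top strand there with its 3' end pointing upstream toward position 46.
Primer B (GGCGAACTCGGGAATG) matches the top strand directly at positions 102–117; it anneals to the bottom strand with its 3' end pointing downstream toward position 117.
The 3' ends diverge (primer A extends toward position 1, primer B toward position 131), so the primers never converge on a shared product.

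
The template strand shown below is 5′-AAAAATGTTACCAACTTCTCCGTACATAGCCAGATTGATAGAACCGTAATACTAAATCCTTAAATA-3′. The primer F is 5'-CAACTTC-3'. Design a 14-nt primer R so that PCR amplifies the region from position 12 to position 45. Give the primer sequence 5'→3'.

5'-GGTTCTATCAATCT-3'

The product's 3' end on the top strand is position 45.
The reverse primer anneals to the top strand over positions 32–45, i.e. to AGATTGATAGAACC.
Its sequence written 5'→3' is the reverse complement: GGTTCTATCAATCT.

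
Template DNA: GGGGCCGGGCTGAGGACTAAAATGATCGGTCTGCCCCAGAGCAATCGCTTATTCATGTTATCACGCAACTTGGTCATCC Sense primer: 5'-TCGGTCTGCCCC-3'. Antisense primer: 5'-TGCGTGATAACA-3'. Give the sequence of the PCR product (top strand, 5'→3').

The forward primer matches the template at positions 26–37.
Reverse complement of the reverse primer: TGTTATCACGCA. This occurs on the top strand at positions 56–67.
The product is the template from position 26 through 67 (42 bp).

5'-TCGGTCTGCCCCAGAGCAATCGCTTATTCATGTTATCACGCA-3'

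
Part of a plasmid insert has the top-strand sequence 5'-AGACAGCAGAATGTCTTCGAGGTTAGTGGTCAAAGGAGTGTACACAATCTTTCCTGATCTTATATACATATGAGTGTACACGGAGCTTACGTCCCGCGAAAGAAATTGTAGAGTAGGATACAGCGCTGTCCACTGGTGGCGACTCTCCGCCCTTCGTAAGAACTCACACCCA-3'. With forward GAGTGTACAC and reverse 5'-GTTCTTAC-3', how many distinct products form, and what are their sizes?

The forward primer GAGTGTACAC matches the top strand at positions 36–45, 72–81.
The reverse primer's reverse complement is GTAAGAAC, matching at positions 156–163.
Each forward site pairs with the reverse site to give a product ending at position 163: sizes 128, 92 bp.

Two products: 128 bp, 92 bp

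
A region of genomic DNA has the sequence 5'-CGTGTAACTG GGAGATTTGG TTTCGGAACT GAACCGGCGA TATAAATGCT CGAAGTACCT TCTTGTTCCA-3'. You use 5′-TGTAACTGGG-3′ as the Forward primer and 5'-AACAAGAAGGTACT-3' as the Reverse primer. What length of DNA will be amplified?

Scanning the template, TGTAACTGGG occurs at positions 3–12; this primer anneals to the bottom strand there with its 3' end pointing downstream.
The reverse primer's reverse complement is AGTACCTTCTTGTT, which matches the template at positions 54–67.
Amplicon spans positions 3–67: 65 bp.

65 bp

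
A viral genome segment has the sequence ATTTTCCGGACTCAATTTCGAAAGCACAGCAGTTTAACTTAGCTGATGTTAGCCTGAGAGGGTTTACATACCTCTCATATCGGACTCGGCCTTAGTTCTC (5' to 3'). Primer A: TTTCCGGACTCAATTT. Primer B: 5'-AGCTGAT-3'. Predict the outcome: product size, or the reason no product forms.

Primer A (TTTCCGGACTCAATTT) matches the top strand at positions 3–18 (3' end points downstream).
Primer B (AGCTGAT) also matches the top strand directly, at positions 41–47 — its reverse complement ATCAGCT is not present.
Both primers anneal to the bottom strand with 3' ends pointing the same way, so neither can prime synthesis back toward the other.

No product — both primers anneal to the same strand and extend in the same direction.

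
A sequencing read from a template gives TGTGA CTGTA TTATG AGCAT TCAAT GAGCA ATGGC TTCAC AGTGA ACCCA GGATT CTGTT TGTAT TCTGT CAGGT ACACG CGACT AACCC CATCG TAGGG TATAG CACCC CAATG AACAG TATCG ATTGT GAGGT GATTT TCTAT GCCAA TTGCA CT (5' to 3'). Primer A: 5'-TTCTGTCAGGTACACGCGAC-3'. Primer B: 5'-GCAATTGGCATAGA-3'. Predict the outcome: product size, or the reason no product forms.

Yes — a 90 bp product.

Primer A (TTCTGTCAGGTACACGCGAC) matches the top strand at positions 65–84; it acts as a forward primer.
Primer B's reverse complement is TCTATGCCAATTGC, matching the top strand at positions 141–154; it acts as a reverse primer.
The 3' ends face each other across positions 65–154, giving a 90 bp product.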